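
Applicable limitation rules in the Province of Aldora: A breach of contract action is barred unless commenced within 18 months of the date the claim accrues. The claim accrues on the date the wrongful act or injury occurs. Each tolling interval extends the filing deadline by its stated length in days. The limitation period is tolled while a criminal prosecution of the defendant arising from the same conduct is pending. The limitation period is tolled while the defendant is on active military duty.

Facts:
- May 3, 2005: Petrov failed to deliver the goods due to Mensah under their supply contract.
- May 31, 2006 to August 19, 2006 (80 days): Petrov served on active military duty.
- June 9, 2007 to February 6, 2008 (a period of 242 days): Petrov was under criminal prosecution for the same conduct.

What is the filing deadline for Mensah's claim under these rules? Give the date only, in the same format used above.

The limitation period began to run on May 3, 2005.
The untolled deadline — 18 months after May 3, 2005 — is November 3, 2006.
The period was tolled for 80 days by the defendant's active military service (May 31, 2006 to August 19, 2006), pushing the deadline to January 22, 2007.
By the time the pending criminal prosecution began on June 9, 2007, the limitation period had already expired on January 22, 2007; that interval cannot revive it.

January 22, 2007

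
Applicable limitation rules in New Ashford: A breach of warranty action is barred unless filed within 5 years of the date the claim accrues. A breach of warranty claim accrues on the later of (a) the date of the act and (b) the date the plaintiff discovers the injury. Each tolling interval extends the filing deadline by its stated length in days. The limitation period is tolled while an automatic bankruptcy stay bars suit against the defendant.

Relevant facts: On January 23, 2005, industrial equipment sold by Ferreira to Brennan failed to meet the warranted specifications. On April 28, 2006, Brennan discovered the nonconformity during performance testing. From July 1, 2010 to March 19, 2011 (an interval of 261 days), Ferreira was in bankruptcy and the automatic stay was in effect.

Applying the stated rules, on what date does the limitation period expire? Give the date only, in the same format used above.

January 14, 2012

Because discovery on April 28, 2006 post-dates the January 23, 2005 act, accrual under the later-of rule falls on April 28, 2006.
The untolled deadline — 5 years after April 28, 2006 — is April 28, 2011.
The automatic bankruptcy stay from July 1, 2010 to March 19, 2011 tolled the period for 261 days, extending the deadline to January 14, 2012.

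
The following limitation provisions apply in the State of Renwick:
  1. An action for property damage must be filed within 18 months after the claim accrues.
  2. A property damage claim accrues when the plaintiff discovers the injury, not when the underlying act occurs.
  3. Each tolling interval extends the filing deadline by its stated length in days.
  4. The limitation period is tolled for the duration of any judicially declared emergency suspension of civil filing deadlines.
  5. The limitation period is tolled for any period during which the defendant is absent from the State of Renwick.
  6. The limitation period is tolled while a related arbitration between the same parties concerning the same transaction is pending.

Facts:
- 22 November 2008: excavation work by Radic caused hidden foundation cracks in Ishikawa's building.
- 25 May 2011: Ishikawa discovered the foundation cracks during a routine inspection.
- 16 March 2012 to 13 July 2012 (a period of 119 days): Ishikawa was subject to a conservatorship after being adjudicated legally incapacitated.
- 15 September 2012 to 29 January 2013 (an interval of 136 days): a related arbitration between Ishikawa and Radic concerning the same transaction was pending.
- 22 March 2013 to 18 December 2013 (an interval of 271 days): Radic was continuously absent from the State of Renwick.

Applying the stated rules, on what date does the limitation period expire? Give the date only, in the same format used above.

6 January 2014

The claim did not accrue until Ishikawa discovered the injury on 25 May 2011; the 22 November 2008 act date does not start the clock under the stated rule.
Adding the 18 months base period to 25 May 2011 gives a deadline of 25 November 2012, before any tolling.
Because the pending related arbitration ran from 15 September 2012 to 29 January 2013, the deadline is extended by 136 days to 10 April 2013.
Because the defendant's absence from the jurisdiction ran from 22 March 2013 to 18 December 2013, the deadline is extended by 271 days to 6 January 2014.
The plaintiff's legal incapacity from 16 March 2012 to 13 July 2012 does not toll the period, because no stated rule makes the plaintiff's incapacity a tolling event.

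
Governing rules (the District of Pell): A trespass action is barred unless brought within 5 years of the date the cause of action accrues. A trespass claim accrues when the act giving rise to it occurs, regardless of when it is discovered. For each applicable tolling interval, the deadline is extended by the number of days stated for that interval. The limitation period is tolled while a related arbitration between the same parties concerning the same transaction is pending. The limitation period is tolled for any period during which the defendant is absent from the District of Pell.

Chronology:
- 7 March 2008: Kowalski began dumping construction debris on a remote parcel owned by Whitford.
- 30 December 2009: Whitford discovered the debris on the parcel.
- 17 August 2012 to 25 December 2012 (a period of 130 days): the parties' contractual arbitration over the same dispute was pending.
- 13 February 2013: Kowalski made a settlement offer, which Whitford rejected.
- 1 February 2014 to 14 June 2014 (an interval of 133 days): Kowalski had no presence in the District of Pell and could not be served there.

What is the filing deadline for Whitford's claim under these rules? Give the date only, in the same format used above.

15 July 2013

Because the rule ties accrual to occurrence, the claim accrued on 7 March 2008, not on the 30 December 2009 discovery date.
The untolled deadline — 5 years after 7 March 2008 — is 7 March 2013.
Because the pending related arbitration ran from 17 August 2012 to 25 December 2012, the deadline is extended by 130 days to 15 July 2013.
The defendant's absence from the jurisdiction from 1 February 2014 to 14 June 2014 began after the period had already run on 15 July 2013, so it has no tolling effect.
Nothing else in the chronology tolls or restarts the period.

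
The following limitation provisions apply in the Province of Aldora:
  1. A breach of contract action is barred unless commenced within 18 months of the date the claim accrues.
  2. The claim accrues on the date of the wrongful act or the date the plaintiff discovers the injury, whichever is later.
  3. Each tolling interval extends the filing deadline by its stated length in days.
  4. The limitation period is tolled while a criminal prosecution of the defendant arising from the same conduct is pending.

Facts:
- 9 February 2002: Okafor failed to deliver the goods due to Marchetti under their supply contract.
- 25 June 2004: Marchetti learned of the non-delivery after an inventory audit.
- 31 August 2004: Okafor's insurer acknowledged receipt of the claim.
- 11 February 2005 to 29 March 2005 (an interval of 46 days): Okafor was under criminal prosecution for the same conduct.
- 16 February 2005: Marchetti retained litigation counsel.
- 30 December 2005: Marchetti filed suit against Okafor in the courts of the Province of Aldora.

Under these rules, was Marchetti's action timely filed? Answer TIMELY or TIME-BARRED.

TIMELY

Taking the later of the act (9 February 2002) and discovery (25 June 2004), the claim accrued on 25 June 2004.
18 months from 25 June 2004 is 25 December 2005.
Because the pending criminal prosecution ran from 11 February 2005 to 29 March 2005, the deadline is extended by 46 days to 9 February 2006.
None of the other events listed affects the running of the period under the stated rules.
Filing on 30 December 2005 beat the 9 February 2006 deadline — the action is timely.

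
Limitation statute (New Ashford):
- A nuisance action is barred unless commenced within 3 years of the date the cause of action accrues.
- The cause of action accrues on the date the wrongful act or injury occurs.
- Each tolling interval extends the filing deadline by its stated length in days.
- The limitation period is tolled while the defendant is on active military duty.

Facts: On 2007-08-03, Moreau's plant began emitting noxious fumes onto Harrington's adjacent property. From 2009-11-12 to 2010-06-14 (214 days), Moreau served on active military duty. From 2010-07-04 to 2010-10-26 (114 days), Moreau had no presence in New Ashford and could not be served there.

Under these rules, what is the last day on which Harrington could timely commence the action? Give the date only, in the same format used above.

2011-03-05

The limitation period began to run on 2007-08-03.
3 years from 2007-08-03 is 2010-08-03.
Because the defendant's active military service ran from 2009-11-12 to 2010-06-14, the deadline is extended by 214 days to 2011-03-05.
Although the defendant's absence ran from 2010-07-04 to 2010-10-26, the stated rules do not make that a tolling event, so it is disregarded.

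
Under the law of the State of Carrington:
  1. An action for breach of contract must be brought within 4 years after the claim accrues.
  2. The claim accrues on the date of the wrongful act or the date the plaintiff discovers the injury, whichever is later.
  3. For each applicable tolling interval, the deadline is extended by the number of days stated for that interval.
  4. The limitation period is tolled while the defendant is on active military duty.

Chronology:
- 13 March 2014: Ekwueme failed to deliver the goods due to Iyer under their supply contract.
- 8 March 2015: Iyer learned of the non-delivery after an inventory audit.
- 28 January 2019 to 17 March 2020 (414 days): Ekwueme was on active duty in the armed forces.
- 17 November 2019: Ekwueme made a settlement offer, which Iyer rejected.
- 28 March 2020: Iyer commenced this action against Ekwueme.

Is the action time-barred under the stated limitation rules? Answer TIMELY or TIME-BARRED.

TIMELY

Because discovery on 8 March 2015 post-dates the 13 March 2014 act, accrual under the later-of rule falls on 8 March 2015.
4 years from 8 March 2015 is 8 March 2019.
The period was tolled for 414 days by the defendant's active military service (28 January 2019 to 17 March 2020), pushing the deadline to 25 April 2020.
The other events in the timeline have no effect on the limitation period under the stated rules.
Filing on 28 March 2020 beat the 25 April 2020 deadline — the action is timely.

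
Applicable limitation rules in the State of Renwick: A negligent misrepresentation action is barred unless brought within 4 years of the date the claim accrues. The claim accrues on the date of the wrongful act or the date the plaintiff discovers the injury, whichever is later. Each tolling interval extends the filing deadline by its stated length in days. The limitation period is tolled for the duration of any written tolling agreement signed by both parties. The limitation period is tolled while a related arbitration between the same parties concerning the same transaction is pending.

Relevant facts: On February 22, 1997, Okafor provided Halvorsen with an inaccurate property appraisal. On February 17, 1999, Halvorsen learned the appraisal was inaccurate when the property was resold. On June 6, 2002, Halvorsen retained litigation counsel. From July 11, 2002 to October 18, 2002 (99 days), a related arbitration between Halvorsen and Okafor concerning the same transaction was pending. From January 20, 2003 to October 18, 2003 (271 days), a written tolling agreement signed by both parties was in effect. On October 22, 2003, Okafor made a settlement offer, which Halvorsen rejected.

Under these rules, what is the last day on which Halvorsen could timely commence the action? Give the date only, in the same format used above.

Because discovery on February 17, 1999 post-dates the February 22, 1997 act, accrual under the later-of rule falls on February 17, 1999.
4 years from February 17, 1999 is February 17, 2003.
Because the pending related arbitration ran from July 11, 2002 to October 18, 2002, the deadline is extended by 99 days to May 27, 2003.
Because the written tolling agreement ran from January 20, 2003 to October 18, 2003, the deadline is extended by 271 days to February 22, 2004.
None of the other events listed affects the running of the period under the stated rules.

February 22, 2004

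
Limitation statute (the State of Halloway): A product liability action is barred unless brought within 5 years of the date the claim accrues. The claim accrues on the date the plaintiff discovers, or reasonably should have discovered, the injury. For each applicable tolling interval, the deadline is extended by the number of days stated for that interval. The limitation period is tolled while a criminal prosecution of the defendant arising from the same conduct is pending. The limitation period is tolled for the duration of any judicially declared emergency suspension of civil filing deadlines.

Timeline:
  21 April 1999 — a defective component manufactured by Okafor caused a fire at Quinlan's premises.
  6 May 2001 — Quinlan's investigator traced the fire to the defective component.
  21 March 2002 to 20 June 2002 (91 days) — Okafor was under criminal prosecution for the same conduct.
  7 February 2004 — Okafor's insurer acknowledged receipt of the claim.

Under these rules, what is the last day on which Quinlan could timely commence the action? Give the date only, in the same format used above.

The claim did not accrue until Quinlan discovered the injury on 6 May 2001; the 21 April 1999 act date does not start the clock under the stated rule.
Adding the 5 years base period to 6 May 2001 gives a deadline of 6 May 2006, before any tolling.
Because the pending criminal prosecution ran from 21 March 2002 to 20 June 2002, the deadline is extended by 91 days to 5 August 2006.
The other events in the timeline have no effect on the limitation period under the stated rules.

5 August 2006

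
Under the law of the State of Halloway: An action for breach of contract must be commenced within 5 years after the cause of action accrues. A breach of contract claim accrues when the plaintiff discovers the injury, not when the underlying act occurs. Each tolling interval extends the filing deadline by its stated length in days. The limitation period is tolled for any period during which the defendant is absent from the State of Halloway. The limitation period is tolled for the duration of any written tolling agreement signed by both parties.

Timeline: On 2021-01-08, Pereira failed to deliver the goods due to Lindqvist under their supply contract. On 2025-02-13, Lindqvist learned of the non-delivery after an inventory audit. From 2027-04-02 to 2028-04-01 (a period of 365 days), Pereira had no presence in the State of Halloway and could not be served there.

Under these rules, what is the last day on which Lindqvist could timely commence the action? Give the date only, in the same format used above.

2031-02-13

Accrual is tied to discovery, so the period began on 2025-02-13 rather than on 2021-01-08 when the act occurred.
Adding the 5 years base period to 2025-02-13 gives a deadline of 2030-02-13, before any tolling.
The period was tolled for 365 days by the defendant's absence from the jurisdiction (2027-04-02 to 2028-04-01), pushing the deadline to 2031-02-13.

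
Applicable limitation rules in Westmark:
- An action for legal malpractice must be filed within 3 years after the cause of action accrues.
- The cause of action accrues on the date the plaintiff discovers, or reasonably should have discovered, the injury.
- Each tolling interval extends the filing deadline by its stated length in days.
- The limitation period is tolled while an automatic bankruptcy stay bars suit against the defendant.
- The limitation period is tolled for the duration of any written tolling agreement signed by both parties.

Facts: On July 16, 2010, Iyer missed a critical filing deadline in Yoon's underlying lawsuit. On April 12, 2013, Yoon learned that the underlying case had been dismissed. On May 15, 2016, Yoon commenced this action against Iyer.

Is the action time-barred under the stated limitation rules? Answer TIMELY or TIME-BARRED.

TIME-BARRED

Accrual is tied to discovery, so the period began on April 12, 2013 rather than on July 16, 2010 when the act occurred.
The untolled deadline — 3 years after April 12, 2013 — is April 12, 2016.
Filing on May 15, 2016 missed the April 12, 2016 deadline — the action is time-barred.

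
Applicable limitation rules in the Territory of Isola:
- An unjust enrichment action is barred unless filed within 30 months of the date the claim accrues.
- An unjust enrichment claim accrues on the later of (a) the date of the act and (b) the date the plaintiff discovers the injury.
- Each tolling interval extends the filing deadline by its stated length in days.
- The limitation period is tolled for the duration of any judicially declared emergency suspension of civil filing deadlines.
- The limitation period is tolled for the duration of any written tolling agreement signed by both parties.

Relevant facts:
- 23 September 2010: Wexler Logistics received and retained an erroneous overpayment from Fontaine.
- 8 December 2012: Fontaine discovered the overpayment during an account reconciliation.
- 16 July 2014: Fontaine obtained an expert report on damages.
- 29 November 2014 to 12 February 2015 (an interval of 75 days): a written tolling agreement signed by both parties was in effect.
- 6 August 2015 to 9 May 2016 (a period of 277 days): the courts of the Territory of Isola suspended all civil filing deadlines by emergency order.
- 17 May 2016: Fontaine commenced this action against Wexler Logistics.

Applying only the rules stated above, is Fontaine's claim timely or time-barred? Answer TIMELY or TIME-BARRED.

TIMELY

The claim accrued on 8 December 2012 — the later of the 23 September 2010 act and the 8 December 2012 discovery.
Adding the 30 months base period to 8 December 2012 gives a deadline of 8 June 2015, before any tolling.
The period was tolled for 75 days by the written tolling agreement (29 November 2014 to 12 February 2015), pushing the deadline to 22 August 2015.
The emergency suspension of filing deadlines from 6 August 2015 to 9 May 2016 tolled the period for 277 days, extending the deadline to 25 May 2016.
None of the other events listed affects the running of the period under the stated rules.
The 17 May 2016 filing precedes the 25 May 2016 deadline; the claim is timely.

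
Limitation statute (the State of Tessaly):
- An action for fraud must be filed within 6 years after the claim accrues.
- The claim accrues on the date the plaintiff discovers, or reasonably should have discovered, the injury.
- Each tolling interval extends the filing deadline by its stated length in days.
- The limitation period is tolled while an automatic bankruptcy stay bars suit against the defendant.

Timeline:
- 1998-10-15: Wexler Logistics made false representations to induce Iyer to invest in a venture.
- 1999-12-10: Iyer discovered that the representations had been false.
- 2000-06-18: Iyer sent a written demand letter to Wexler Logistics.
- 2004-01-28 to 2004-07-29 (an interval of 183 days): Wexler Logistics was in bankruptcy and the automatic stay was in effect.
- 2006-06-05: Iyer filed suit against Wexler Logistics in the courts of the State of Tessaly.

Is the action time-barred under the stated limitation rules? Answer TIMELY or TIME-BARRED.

TIMELY

Accrual is tied to discovery, so the period began on 1999-12-10 rather than on 1998-10-15 when the act occurred.
The untolled deadline — 6 years after 1999-12-10 — is 2005-12-10.
The automatic bankruptcy stay from 2004-01-28 to 2004-07-29 tolled the period for 183 days, extending the deadline to 2006-06-11.
Nothing else in the chronology tolls or restarts the period.
Iyer filed on 2006-06-05, before the 2006-06-11 deadline, so the action is timely.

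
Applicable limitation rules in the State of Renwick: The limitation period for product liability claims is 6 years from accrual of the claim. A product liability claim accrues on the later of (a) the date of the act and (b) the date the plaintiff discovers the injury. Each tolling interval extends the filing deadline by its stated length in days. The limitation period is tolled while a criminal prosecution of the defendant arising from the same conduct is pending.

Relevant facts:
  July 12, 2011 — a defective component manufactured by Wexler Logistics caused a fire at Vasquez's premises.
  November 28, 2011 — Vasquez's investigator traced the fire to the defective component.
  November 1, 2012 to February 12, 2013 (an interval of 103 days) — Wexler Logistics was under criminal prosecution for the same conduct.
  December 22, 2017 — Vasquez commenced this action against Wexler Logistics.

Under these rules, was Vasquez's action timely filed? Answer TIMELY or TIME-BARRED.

TIMELY

The claim accrued on November 28, 2011 — the later of the July 12, 2011 act and the November 28, 2011 discovery.
The untolled deadline — 6 years after November 28, 2011 — is November 28, 2017.
The pending criminal prosecution from November 1, 2012 to February 12, 2013 tolled the period for 103 days, extending the deadline to March 11, 2018.
Vasquez filed on December 22, 2017, before the March 11, 2018 deadline, so the action is timely.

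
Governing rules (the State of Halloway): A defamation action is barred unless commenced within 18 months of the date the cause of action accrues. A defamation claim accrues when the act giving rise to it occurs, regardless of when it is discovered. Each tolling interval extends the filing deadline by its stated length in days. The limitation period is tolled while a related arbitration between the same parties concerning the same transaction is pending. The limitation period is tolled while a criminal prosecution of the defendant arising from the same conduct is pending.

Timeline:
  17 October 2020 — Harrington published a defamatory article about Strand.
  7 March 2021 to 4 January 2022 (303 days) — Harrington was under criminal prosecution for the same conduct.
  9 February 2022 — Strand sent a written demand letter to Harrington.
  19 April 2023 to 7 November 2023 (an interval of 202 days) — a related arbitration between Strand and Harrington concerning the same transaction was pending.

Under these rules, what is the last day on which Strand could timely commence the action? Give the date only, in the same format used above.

14 February 2023

The limitation period began to run on 17 October 2020.
The untolled deadline — 18 months after 17 October 2020 — is 17 April 2022.
The pending criminal prosecution from 7 March 2021 to 4 January 2022 tolled the period for 303 days, extending the deadline to 14 February 2023.
By the time the pending related arbitration began on 19 April 2023, the limitation period had already expired on 14 February 2023; that interval cannot revive it.
The other events in the timeline have no effect on the limitation period under the stated rules.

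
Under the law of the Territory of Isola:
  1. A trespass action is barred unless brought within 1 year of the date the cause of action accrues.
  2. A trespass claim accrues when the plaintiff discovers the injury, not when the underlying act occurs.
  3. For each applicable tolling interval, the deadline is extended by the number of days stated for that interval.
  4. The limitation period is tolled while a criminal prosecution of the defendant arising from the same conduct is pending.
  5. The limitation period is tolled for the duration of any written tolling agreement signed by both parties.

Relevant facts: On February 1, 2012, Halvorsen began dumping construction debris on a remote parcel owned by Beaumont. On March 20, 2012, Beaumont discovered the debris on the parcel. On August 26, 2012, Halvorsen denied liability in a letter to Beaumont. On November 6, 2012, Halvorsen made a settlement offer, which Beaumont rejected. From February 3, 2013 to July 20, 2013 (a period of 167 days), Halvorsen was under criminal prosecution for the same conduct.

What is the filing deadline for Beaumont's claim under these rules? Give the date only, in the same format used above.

September 3, 2013

Under the discovery rule, the claim accrued on March 20, 2012, when Beaumont discovered the injury — not on the February 1, 2012 date of the underlying act.
The untolled deadline — 1 year after March 20, 2012 — is March 20, 2013.
Because the pending criminal prosecution ran from February 3, 2013 to July 20, 2013, the deadline is extended by 167 days to September 3, 2013.
None of the other events listed affects the running of the period under the stated rules.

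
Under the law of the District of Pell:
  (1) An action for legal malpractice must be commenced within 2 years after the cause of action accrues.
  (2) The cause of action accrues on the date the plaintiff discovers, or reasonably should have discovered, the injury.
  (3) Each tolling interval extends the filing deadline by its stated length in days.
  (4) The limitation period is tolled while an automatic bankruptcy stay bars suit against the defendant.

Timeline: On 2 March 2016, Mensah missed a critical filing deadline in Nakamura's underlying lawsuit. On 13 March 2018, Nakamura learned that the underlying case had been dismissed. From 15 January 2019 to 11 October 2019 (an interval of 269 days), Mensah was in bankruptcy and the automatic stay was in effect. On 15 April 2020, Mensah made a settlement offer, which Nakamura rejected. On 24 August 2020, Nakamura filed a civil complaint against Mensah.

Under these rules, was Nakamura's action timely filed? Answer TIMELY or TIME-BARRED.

Under the discovery rule, the claim accrued on 13 March 2018, when Nakamura discovered the injury — not on the 2 March 2016 date of the underlying act.
Adding the 2 years base period to 13 March 2018 gives a deadline of 13 March 2020, before any tolling.
The period was tolled for 269 days by the automatic bankruptcy stay (15 January 2019 to 11 October 2019), pushing the deadline to 7 December 2020.
Nothing else in the chronology tolls or restarts the period.
The 24 August 2020 filing precedes the 7 December 2020 deadline; the claim is timely.

TIMELY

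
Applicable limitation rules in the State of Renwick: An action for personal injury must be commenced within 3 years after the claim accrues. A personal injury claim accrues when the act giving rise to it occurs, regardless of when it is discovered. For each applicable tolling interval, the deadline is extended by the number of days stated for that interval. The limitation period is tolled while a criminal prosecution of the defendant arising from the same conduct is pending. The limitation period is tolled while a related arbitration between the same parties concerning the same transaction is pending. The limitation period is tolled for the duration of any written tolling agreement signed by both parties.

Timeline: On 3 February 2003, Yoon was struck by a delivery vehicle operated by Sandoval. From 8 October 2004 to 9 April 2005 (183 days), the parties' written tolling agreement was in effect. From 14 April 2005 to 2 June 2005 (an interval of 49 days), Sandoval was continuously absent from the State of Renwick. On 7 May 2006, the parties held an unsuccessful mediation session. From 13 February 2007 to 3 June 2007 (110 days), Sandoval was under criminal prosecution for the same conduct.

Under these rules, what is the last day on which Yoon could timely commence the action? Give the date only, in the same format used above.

5 August 2006

The claim accrued on 3 February 2003, when the wrongful act occurred.
The untolled deadline — 3 years after 3 February 2003 — is 3 February 2006.
The period was tolled for 183 days by the written tolling agreement (8 October 2004 to 9 April 2005), pushing the deadline to 5 August 2006.
The pending criminal prosecution starting 13 February 2007 came too late — the period had run on 5 August 2006 — and so does not extend the deadline.
The defendant's absence from the jurisdiction from 14 April 2005 to 2 June 2005 does not toll the period, because no stated rule makes the defendant's absence a tolling event.
Nothing else in the chronology tolls or restarts the period.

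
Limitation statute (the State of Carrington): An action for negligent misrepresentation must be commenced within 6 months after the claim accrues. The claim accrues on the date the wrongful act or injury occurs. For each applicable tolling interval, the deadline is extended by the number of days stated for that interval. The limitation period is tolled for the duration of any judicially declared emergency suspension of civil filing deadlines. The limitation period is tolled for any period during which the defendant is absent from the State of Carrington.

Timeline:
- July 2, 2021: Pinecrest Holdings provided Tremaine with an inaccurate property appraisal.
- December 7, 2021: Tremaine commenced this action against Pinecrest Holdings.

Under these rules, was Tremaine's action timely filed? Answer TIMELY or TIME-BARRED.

TIMELY

The claim accrued on July 2, 2021, when the wrongful act occurred.
The untolled deadline — 6 months after July 2, 2021 — is January 2, 2022.
Tremaine filed on December 7, 2021, before the January 2, 2022 deadline, so the action is timely.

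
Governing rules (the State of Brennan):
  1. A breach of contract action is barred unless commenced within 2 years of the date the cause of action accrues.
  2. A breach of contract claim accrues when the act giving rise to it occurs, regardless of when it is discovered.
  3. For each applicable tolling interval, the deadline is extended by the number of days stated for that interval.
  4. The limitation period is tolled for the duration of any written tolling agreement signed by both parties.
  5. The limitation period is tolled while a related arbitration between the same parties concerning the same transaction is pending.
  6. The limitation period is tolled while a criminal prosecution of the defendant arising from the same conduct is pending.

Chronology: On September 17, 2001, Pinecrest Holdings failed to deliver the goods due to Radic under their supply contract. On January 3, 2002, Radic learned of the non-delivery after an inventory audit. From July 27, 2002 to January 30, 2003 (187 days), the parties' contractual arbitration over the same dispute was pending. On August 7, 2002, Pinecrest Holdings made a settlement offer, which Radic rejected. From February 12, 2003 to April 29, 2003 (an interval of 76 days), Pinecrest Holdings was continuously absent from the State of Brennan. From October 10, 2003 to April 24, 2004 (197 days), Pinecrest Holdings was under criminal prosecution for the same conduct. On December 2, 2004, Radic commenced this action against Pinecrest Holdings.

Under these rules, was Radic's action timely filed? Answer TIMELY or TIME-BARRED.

TIME-BARRED

The claim accrued on September 17, 2001, when the wrongful act occurred; under the stated occurrence rule the January 3, 2002 discovery does not delay accrual.
2 years from September 17, 2001 is September 17, 2003.
The period was tolled for 187 days by the pending related arbitration (July 27, 2002 to January 30, 2003), pushing the deadline to March 22, 2004.
The pending criminal prosecution from October 10, 2003 to April 24, 2004 tolled the period for 197 days, extending the deadline to October 5, 2004.
The defendant's absence from the jurisdiction from February 12, 2003 to April 29, 2003 does not toll the period, because no stated rule makes the defendant's absence a tolling event.
The other events in the timeline have no effect on the limitation period under the stated rules.
Radic filed on December 2, 2004, after the October 5, 2004 deadline, so the action is time-barred.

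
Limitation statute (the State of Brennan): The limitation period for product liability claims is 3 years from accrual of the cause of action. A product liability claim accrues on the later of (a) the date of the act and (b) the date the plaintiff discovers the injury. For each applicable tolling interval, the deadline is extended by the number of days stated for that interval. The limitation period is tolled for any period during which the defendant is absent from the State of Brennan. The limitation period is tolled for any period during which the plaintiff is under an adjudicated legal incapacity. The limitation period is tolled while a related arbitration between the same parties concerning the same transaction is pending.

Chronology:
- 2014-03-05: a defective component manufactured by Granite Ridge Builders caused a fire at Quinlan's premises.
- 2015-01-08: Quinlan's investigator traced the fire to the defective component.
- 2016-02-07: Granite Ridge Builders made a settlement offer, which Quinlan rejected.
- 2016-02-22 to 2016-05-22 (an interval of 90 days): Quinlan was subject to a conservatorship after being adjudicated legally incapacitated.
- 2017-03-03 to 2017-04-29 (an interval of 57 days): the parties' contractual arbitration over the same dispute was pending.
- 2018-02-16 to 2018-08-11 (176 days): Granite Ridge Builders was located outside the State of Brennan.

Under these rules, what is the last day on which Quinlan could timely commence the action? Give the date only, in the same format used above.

2018-11-27

Taking the later of the act (2014-03-05) and discovery (2015-01-08), the claim accrued on 2015-01-08.
3 years from 2015-01-08 is 2018-01-08.
The period was tolled for 90 days by the plaintiff's legal incapacity (2016-02-22 to 2016-05-22), pushing the deadline to 2018-04-08.
The period was tolled for 57 days by the pending related arbitration (2017-03-03 to 2017-04-29), pushing the deadline to 2018-06-04.
The period was tolled for 176 days by the defendant's absence from the jurisdiction (2018-02-16 to 2018-08-11), pushing the deadline to 2018-11-27.
Nothing else in the chronology tolls or restarts the period.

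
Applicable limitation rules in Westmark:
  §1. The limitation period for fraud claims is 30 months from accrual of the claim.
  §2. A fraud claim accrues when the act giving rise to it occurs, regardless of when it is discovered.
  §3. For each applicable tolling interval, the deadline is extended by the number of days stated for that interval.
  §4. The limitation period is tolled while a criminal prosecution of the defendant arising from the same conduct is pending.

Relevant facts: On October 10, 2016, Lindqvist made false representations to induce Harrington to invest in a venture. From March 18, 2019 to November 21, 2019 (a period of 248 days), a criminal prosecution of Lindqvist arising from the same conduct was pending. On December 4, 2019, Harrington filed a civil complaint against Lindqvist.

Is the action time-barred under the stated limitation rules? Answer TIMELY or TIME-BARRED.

TIMELY

The claim accrued on October 10, 2016, when the wrongful act occurred.
Adding the 30 months base period to October 10, 2016 gives a deadline of April 10, 2019, before any tolling.
The pending criminal prosecution from March 18, 2019 to November 21, 2019 tolled the period for 248 days, extending the deadline to December 14, 2019.
The December 4, 2019 filing precedes the December 14, 2019 deadline; the claim is timely.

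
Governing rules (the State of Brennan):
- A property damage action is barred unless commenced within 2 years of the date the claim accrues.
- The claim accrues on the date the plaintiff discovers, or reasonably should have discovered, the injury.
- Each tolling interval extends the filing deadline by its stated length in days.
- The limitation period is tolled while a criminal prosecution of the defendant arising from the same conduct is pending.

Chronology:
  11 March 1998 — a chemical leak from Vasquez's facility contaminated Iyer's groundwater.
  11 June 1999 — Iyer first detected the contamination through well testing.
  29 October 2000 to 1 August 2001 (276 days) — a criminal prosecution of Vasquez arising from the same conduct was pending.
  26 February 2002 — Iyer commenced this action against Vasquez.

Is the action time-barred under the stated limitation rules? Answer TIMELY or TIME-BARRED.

Under the discovery rule, the claim accrued on 11 June 1999, when Iyer discovered the injury — not on the 11 March 1998 date of the underlying act.
Adding the 2 years base period to 11 June 1999 gives a deadline of 11 June 2001, before any tolling.
The pending criminal prosecution from 29 October 2000 to 1 August 2001 tolled the period for 276 days, extending the deadline to 14 March 2002.
Filing on 26 February 2002 beat the 14 March 2002 deadline — the action is timely.

TIMELY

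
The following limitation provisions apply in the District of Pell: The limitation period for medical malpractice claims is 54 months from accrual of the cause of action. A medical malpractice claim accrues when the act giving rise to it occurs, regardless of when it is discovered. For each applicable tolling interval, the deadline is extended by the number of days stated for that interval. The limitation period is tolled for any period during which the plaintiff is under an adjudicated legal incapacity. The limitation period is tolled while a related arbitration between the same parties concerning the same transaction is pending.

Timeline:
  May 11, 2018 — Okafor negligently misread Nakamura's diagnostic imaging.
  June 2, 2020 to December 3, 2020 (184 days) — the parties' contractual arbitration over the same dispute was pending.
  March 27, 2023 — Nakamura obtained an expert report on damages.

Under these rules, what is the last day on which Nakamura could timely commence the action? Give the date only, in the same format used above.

The cause of action accrued on May 11, 2018, the date of the act.
54 months from May 11, 2018 is November 11, 2022.
Because the pending related arbitration ran from June 2, 2020 to December 3, 2020, the deadline is extended by 184 days to May 14, 2023.
Nothing else in the chronology tolls or restarts the period.

May 14, 2023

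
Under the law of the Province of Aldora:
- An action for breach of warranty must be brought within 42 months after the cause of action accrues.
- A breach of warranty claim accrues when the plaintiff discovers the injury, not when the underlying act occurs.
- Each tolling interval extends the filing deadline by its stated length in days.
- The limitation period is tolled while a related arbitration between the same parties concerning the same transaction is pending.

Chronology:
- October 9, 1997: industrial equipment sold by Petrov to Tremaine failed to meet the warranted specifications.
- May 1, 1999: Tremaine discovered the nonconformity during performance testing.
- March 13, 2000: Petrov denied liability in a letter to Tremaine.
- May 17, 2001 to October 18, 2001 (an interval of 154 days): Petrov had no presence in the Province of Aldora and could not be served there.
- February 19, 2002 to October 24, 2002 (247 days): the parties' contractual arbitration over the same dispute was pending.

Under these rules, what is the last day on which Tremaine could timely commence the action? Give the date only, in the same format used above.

July 6, 2003

The claim did not accrue until Tremaine discovered the injury on May 1, 1999; the October 9, 1997 act date does not start the clock under the stated rule.
42 months from May 1, 1999 is November 1, 2002.
The pending related arbitration from February 19, 2002 to October 24, 2002 tolled the period for 247 days, extending the deadline to July 6, 2003.
No stated provision tolls the period for the defendant's absence, so the interval from May 17, 2001 to October 18, 2001 has no effect on the deadline.
None of the other events listed affects the running of the period under the stated rules.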